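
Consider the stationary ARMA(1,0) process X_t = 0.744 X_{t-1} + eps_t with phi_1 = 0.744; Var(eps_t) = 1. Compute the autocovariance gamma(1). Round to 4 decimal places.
\gamma(1) = 1.6664

Multiply the model equation by X_{t-k} and take expectations. With theta_0 = psi_0 = 1 and psi_j the MA(infinity) weights, this gives
  gamma(k) - sum_i phi_i gamma(k-i) = c_k,
  c_k = sigma^2 * sum_{j=k..q} theta_j psi_{j-k}   (c_k = 0 for k > q),
using gamma(-m) = gamma(m).
Pure AR (q = 0): c_0 = sigma^2 = 1, c_k = 0 for k >= 1.
Equations for k = 0 and k = 1 (AR order 1):
  gamma(0) = phi_1 gamma(1) + c_0
  gamma(1) = phi_1 gamma(0) + c_1
Substituting the second into the first: gamma(0) (1 - phi_1^2) = c_0 + phi_1 c_1, so
  gamma(0) = c_0 / (1 - phi_1^2) = 1 / (1 - (0.744)^2) = 1 / 0.446464 = 2.239822.
  gamma(1) = phi_1 gamma(0) = (0.744)(2.239822) = 1.666428.
Therefore gamma(1) = 1.6664 (to 4 decimal places).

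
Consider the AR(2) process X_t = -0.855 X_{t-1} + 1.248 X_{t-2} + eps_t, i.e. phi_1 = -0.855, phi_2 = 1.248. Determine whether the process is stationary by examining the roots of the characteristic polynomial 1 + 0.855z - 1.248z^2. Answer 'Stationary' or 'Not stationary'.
\text{Not stationary}

The AR(p) characteristic polynomial is P(z) = 1 + 0.855z - 1.248z^2.
Stationarity requires all roots to lie outside the unit circle, i.e. |z| > 1 for every root.
Set 1 + (0.855) z + (-1.248) z^2 = 0, i.e. a z^2 + b z + c = 0 with a = -1.248, b = 0.855, c = 1.
Discriminant D = b^2 - 4ac = (0.855)^2 - 4*(-1.248)*1 = 0.731025 - (-4.992) = 5.723025.
D >= 0, so the roots are real: z = (-b +/- sqrt(D)) / (2a) = (-0.855 +/- 2.392284) / (-2.496).
  z_1 = (-0.855 + 2.392284) / (-2.496) = -0.6159,   |z_1| = 0.6159.
  z_2 = (-0.855 - 2.392284) / (-2.496) = 1.301,   |z_2| = 1.301.
Moduli of all roots: 0.6159, 1.3010.
All moduli strictly greater than 1? No.
Verdict: Not stationary.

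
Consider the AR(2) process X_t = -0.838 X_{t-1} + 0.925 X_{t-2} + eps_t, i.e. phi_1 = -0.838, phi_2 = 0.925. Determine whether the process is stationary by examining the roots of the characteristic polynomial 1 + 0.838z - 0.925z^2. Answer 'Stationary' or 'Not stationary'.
\text{Not stationary}

The AR(p) characteristic polynomial is P(z) = 1 + 0.838z - 0.925z^2.
Stationarity requires all roots to lie outside the unit circle, i.e. |z| > 1 for every root.
Set 1 + (0.838) z + (-0.925) z^2 = 0, i.e. a z^2 + b z + c = 0 with a = -0.925, b = 0.838, c = 1.
Discriminant D = b^2 - 4ac = (0.838)^2 - 4*(-0.925)*1 = 0.702244 - (-3.7) = 4.402244.
D >= 0, so the roots are real: z = (-b +/- sqrt(D)) / (2a) = (-0.838 +/- 2.098153) / (-1.85).
  z_1 = (-0.838 + 2.098153) / (-1.85) = -0.6812,   |z_1| = 0.6812.
  z_2 = (-0.838 - 2.098153) / (-1.85) = 1.5871,   |z_2| = 1.5871.
Moduli of all roots: 0.6812, 1.5871.
All moduli strictly greater than 1? No.
Verdict: Not stationary.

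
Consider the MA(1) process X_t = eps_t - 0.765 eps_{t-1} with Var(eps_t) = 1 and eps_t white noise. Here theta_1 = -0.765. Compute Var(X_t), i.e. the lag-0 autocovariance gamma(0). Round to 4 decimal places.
\gamma(0) = 1.5852

For an MA(q) process X_t = eps_t + sum_i theta_i eps_{t-i} with
Var(eps_t) = sigma^2, the variance is
  gamma(0) = sigma^2 * (1 + sum_i theta_i^2).
  sum_i theta_i^2 = (-0.765)^2 = 0.585225.
  gamma(0) = 1 * (1 + 0.585225) = 1 * 1.585225 = 1.585225, which rounds to 1.5852.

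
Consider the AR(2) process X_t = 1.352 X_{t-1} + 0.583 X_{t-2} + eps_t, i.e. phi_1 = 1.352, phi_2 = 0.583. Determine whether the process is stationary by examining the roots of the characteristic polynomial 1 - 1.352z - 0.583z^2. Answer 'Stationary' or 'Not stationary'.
\text{Not stationary}

The AR(p) characteristic polynomial is P(z) = 1 - 1.352z - 0.583z^2.
Stationarity requires all roots to lie outside the unit circle, i.e. |z| > 1 for every root.
Set 1 + (-1.352) z + (-0.583) z^2 = 0, i.e. a z^2 + b z + c = 0 with a = -0.583, b = -1.352, c = 1.
Discriminant D = b^2 - 4ac = (-1.352)^2 - 4*(-0.583)*1 = 1.827904 - (-2.332) = 4.159904.
D >= 0, so the roots are real: z = (-b +/- sqrt(D)) / (2a) = (1.352 +/- 2.039584) / (-1.166).
  z_1 = (1.352 + 2.039584) / (-1.166) = -2.9087,   |z_1| = 2.9087.
  z_2 = (1.352 - 2.039584) / (-1.166) = 0.5897,   |z_2| = 0.5897.
Moduli of all roots: 2.9087, 0.5897.
All moduli strictly greater than 1? No.
Verdict: Not stationary.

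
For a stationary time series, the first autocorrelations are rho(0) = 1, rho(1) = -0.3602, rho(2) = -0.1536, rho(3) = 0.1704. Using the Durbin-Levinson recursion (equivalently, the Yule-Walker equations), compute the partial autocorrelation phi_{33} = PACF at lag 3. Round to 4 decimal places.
\phi_{33} = -0.0260

The PACF at lag k is phi_{kk}, the last component of the solution
to the Yule-Walker system G_k phi = r_k where
  (G_k)_{ij} = rho(|i - j|), (r_k)_i = rho(i), i,j = 1..k.
Equivalently, Durbin-Levinson gives phi_{kk} iteratively:
  phi_{11} = rho(1)
  phi_{kk} = [rho(k) - sum_{j=1..k-1} phi_{k-1,j} rho(k-j)]
            / [1 - sum_{j=1..k-1} phi_{k-1,j} rho(j)],
  phi_{k,j} = phi_{k-1,j} - phi_{kk} phi_{k-1,k-j},  j = 1..k-1.
Step k = 1:
  phi_11 = rho(1) = -0.3602.
Step k = 2:
  phi_22 = [rho(2) - phi_11 rho(1)] / [1 - phi_11 rho(1)] = [-0.1536 - (-0.3602)(-0.3602)] / [1 - (-0.3602)(-0.3602)]
         = -0.28334404 / 0.87025596 = -0.325587.
  Update: phi_21 = phi_11 - phi_22 phi_11 = -0.3602 - (-0.325587)(-0.3602) = -0.477476.
Step k = 3:
  phi_33 = [rho(3) - phi_21 rho(2) - phi_22 rho(1)] / [1 - phi_21 rho(1) - phi_22 rho(2)]
    numerator   = 0.1704 - (-0.477476)(-0.1536) - (-0.325587)(-0.3602) = -0.02021682
    denominator = 1 - (-0.477476)(-0.3602) - (-0.325587)(-0.1536) = 0.77800282
  phi_33 = -0.02021682 / 0.77800282 = -0.026.
Therefore phi_{33} = -0.0260.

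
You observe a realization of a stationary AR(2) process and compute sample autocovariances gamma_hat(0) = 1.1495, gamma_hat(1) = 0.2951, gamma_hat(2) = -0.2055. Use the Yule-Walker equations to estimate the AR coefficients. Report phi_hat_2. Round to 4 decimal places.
\hat\phi_{2} = -0.2619

The Yule-Walker equations for an AR(p) process read, in matrix form,
  Gamma_p phi = r_p,   with   (Gamma_p)_{ij} = gamma(|i - j|),
                       (r_p)_i = gamma(i),   i,j = 1..p.
Substitute the sample gammas (Toeplitz matrix and right-hand side of size 2):
  Gamma_p = [[1.1495, 0.2951], [0.2951, 1.1495]]
  r_p     = [0.2951, -0.2055]
Written out:
  1.1495 phi_1 + 0.2951 phi_2 = 0.2951
  0.2951 phi_1 + 1.1495 phi_2 = -0.2055
Solve by Cramer's rule:
  det = gamma(0)^2 - gamma(1)^2 = (1.1495)^2 - (0.2951)^2 = 1.32135025 - 0.08708401 = 1.23426624
  phi_hat_1 = [gamma(1) gamma(0) - gamma(1) gamma(2)] / det = [(0.2951)(1.1495) - (0.2951)(-0.2055)] / 1.23426624 = 0.3998605 / 1.23426624 = 0.324
  phi_hat_2 = [gamma(0) gamma(2) - gamma(1)^2] / det = [(1.1495)(-0.2055) - (0.2951)^2] / 1.23426624 = -0.32330626 / 1.23426624 = -0.2619
So phi_hat = [0.3240, -0.2619].
Therefore phi_hat_2 = -0.2619.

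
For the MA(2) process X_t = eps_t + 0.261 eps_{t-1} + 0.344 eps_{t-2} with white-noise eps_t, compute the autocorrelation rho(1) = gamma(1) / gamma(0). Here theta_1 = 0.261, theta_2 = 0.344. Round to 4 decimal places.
\rho(1) = 0.2957

For an MA(q) process with theta_0 = 1, the autocovariance is
  gamma(k) = sigma^2 * sum_{i=0..q-k} theta_i * theta_{i+k},
and rho(k) = gamma(k) / gamma(0). Sigma^2 cancels.
  numerator   = (1)*(0.261) + (0.261)*(0.344) = 0.350784.
  denominator = (1)^2 + (0.261)^2 + (0.344)^2 = 1.186457.
  rho(1) = 0.350784 / 1.186457 = 0.2957.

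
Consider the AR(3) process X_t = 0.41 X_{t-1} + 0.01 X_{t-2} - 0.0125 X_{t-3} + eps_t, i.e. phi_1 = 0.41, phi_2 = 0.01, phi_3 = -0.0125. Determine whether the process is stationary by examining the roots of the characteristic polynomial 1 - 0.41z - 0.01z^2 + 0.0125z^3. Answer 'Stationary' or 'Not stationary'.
\text{Stationary}

The AR(p) characteristic polynomial is P(z) = 1 - 0.41z - 0.01z^2 + 0.0125z^3.
Stationarity requires all roots to lie outside the unit circle, i.e. |z| > 1 for every root.
Degree 3: look for a simple real root z0 first, then factor out (1 - z/z0) and solve the remaining quadratic.
Testing z0 = 4: P(4) = 1 + (-0.41)(4) + (-0.01)(4)^2 + (0.0125)(4)^3
  = 1 + (-1.64) + (-0.16) + (0.8) = 0.  So z_0 = 4 is a root, |z_0| = 4.
Divide out the factor (1 - 0.25 z) = (1 - z/z0) (since 1/z0 = 0.25):
  P(z) = (1 - 0.25 z)(1 + (-0.16) z + (-0.05) z^2)
  [check: z-coef -0.16 - (0.25) = -0.41; z^2-coef -0.05 - (0.25)(-0.16) = -0.01; z^3-coef -(0.25)(-0.05) = 0.0125.]
Remaining roots from the quadratic factor 1 + (-0.16) z + (-0.05) z^2:
  Set 1 + (-0.16) z + (-0.05) z^2 = 0, i.e. a z^2 + b z + c = 0 with a = -0.05, b = -0.16, c = 1.
  Discriminant D = b^2 - 4ac = (-0.16)^2 - 4*(-0.05)*1 = 0.0256 - (-0.2) = 0.2256.
  D >= 0, so the roots are real: z = (-b +/- sqrt(D)) / (2a) = (0.16 +/- 0.474974) / (-0.1).
    z_1 = (0.16 + 0.474974) / (-0.1) = -6.3497,   |z_1| = 6.3497.
    z_2 = (0.16 - 0.474974) / (-0.1) = 3.1497,   |z_2| = 3.1497.
Moduli of all roots: 4.0000, 6.3497, 3.1497.
All moduli strictly greater than 1? Yes.
Verdict: Stationary.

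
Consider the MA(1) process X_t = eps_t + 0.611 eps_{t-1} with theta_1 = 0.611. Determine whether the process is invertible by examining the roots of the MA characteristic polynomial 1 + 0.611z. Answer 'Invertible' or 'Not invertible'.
\text{Invertible}

The MA(q) characteristic polynomial is P(z) = 1 + 0.611z.
Invertibility requires all roots to lie outside the unit circle, i.e. |z| > 1 for every root.
This is linear in z: 1 + (0.611) z = 0  =>  z = -1/(0.611) = -1.636661,  |z| = 1.636661.
Moduli of all roots: 1.6367.
All moduli strictly greater than 1? Yes.
Verdict: Invertible.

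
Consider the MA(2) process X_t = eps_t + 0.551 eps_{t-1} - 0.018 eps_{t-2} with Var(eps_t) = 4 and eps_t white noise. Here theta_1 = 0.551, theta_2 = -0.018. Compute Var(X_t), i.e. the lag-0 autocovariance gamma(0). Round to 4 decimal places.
\gamma(0) = 5.2157

For an MA(q) process X_t = eps_t + sum_i theta_i eps_{t-i} with
Var(eps_t) = sigma^2, the variance is
  gamma(0) = sigma^2 * (1 + sum_i theta_i^2).
  sum_i theta_i^2 = (0.551)^2 + (-0.018)^2 = 0.303601 + 0.000324 = 0.303925.
  gamma(0) = 4 * (1 + 0.303925) = 4 * 1.303925 = 5.2157.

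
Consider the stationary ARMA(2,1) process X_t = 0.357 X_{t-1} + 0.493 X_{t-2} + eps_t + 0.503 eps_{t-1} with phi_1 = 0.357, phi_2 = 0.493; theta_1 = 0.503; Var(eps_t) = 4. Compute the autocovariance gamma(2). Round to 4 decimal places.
\gamma(2) = 16.7191

Multiply the model equation by X_{t-k} and take expectations. With theta_0 = psi_0 = 1 and psi_j the MA(infinity) weights, this gives
  gamma(k) - sum_i phi_i gamma(k-i) = c_k,
  c_k = sigma^2 * sum_{j=k..q} theta_j psi_{j-k}   (c_k = 0 for k > q),
using gamma(-m) = gamma(m).
psi-weights needed (psi_j = theta_j + sum_i phi_i psi_{j-i}):
  psi_1 = theta_1 + phi_1 = 0.503 + (0.357) = 0.86
Right-hand sides:
  c_0 = sigma^2 (1 + theta_1 psi_1) = 4 * (1 + (0.503)(0.86)) = 4 * 1.43258 = 5.73032
  c_1 = sigma^2 theta_1 = 4 * (0.503) = 2.012
  c_2 = 0
Equations for k = 0, 1, 2 (AR order 2, c_2 = 0):
  (E0) gamma(0) = phi_1 gamma(1) + phi_2 gamma(2) + c_0
  (E1) gamma(1) = phi_1 gamma(0) + phi_2 gamma(1) + c_1
  (E2) gamma(2) = phi_1 gamma(1) + phi_2 gamma(0)
From (E1): gamma(1) = A gamma(0) + B with
  A = phi_1 / (1 - phi_2) = 0.357 / 0.507 = 0.704142,   B = c_1 / (1 - phi_2) = 2.012 / 0.507 = 3.968442.
Insert (E2) into (E0): gamma(0) (1 - phi_2^2) = phi_1 (1 + phi_2) gamma(1) + c_0.
  phi_1 (1 + phi_2) = (0.357)(1.493) = 0.533001,   1 - phi_2^2 = 0.756951.
Replace gamma(1) by A gamma(0) + B and collect gamma(0):
  gamma(0) [0.756951 - (0.533001)(0.704142)] = (0.533001)(3.968442) + 5.73032
  gamma(0) * 0.381643 = 7.845503
  gamma(0) = 7.845503 / 0.381643 = 20.5572.
  gamma(1) = A gamma(0) + B = (0.704142)(20.5572) + (3.968442) = 18.44363.
  gamma(2) = phi_1 gamma(1) + phi_2 gamma(0) = (0.357)(18.44363) + (0.493)(20.5572) = 16.719076.
Therefore gamma(2) = 16.7191 (to 4 decimal places).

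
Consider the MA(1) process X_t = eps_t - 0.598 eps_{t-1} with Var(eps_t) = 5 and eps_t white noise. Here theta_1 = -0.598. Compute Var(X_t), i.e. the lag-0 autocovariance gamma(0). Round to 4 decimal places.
\gamma(0) = 6.7880

For an MA(q) process X_t = eps_t + sum_i theta_i eps_{t-i} with
Var(eps_t) = sigma^2, the variance is
  gamma(0) = sigma^2 * (1 + sum_i theta_i^2).
  sum_i theta_i^2 = (-0.598)^2 = 0.357604.
  gamma(0) = 5 * (1 + 0.357604) = 5 * 1.357604 = 6.78802, which rounds to 6.7880.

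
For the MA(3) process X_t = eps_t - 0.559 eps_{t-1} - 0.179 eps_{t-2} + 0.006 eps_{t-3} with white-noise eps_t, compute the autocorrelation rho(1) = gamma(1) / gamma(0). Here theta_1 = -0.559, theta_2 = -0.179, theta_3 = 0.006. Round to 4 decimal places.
\rho(1) = -0.3421

For an MA(q) process with theta_0 = 1, the autocovariance is
  gamma(k) = sigma^2 * sum_{i=0..q-k} theta_i * theta_{i+k},
and rho(k) = gamma(k) / gamma(0). Sigma^2 cancels.
  numerator   = (1)*(-0.559) + (-0.559)*(-0.179) + (-0.179)*(0.006) = -0.460013.
  denominator = (1)^2 + (-0.559)^2 + (-0.179)^2 + (0.006)^2 = 1.344558.
  rho(1) = -0.460013 / 1.344558 = -0.3421.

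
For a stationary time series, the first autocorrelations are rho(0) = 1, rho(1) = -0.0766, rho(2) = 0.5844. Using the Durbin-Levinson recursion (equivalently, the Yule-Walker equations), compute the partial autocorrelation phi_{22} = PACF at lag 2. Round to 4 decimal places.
\phi_{22} = 0.5819

The PACF at lag k is phi_{kk}, the last component of the solution
to the Yule-Walker system G_k phi = r_k where
  (G_k)_{ij} = rho(|i - j|), (r_k)_i = rho(i), i,j = 1..k.
Equivalently, Durbin-Levinson gives phi_{kk} iteratively:
  phi_{11} = rho(1)
  phi_{kk} = [rho(k) - sum_{j=1..k-1} phi_{k-1,j} rho(k-j)]
            / [1 - sum_{j=1..k-1} phi_{k-1,j} rho(j)],
  phi_{k,j} = phi_{k-1,j} - phi_{kk} phi_{k-1,k-j},  j = 1..k-1.
Step k = 1:
  phi_11 = rho(1) = -0.0766.
Step k = 2:
  phi_22 = [rho(2) - phi_11 rho(1)] / [1 - phi_11 rho(1)] = [0.5844 - (-0.0766)(-0.0766)] / [1 - (-0.0766)(-0.0766)]
         = 0.57853244 / 0.99413244 = 0.5819.
Therefore phi_{22} = 0.5819.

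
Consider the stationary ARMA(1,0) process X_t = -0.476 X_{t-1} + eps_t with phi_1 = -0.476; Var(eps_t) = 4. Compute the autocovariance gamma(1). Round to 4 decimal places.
\gamma(1) = -2.4618

Multiply the model equation by X_{t-k} and take expectations. With theta_0 = psi_0 = 1 and psi_j the MA(infinity) weights, this gives
  gamma(k) - sum_i phi_i gamma(k-i) = c_k,
  c_k = sigma^2 * sum_{j=k..q} theta_j psi_{j-k}   (c_k = 0 for k > q),
using gamma(-m) = gamma(m).
Pure AR (q = 0): c_0 = sigma^2 = 4, c_k = 0 for k >= 1.
Equations for k = 0 and k = 1 (AR order 1):
  gamma(0) = phi_1 gamma(1) + c_0
  gamma(1) = phi_1 gamma(0) + c_1
Substituting the second into the first: gamma(0) (1 - phi_1^2) = c_0 + phi_1 c_1, so
  gamma(0) = c_0 / (1 - phi_1^2) = 4 / (1 - (-0.476)^2) = 4 / 0.773424 = 5.171807.
  gamma(1) = phi_1 gamma(0) = (-0.476)(5.171807) = -2.46178.
Therefore gamma(1) = -2.4618 (to 4 decimal places).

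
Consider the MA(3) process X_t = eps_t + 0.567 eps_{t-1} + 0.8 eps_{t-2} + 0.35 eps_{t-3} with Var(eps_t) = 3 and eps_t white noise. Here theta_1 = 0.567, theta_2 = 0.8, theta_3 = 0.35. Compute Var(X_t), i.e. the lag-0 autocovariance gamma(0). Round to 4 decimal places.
\gamma(0) = 6.2520

For an MA(q) process X_t = eps_t + sum_i theta_i eps_{t-i} with
Var(eps_t) = sigma^2, the variance is
  gamma(0) = sigma^2 * (1 + sum_i theta_i^2).
  sum_i theta_i^2 = (0.567)^2 + (0.8)^2 + (0.35)^2 = 0.321489 + 0.64 + 0.1225 = 1.083989.
  gamma(0) = 3 * (1 + 1.083989) = 3 * 2.083989 = 6.251967, which rounds to 6.2520.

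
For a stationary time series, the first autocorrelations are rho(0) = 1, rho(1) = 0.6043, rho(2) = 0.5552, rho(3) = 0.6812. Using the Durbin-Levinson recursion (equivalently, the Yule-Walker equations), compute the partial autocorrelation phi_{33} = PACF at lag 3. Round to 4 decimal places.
\phi_{33} = 0.4589

The PACF at lag k is phi_{kk}, the last component of the solution
to the Yule-Walker system G_k phi = r_k where
  (G_k)_{ij} = rho(|i - j|), (r_k)_i = rho(i), i,j = 1..k.
Equivalently, Durbin-Levinson gives phi_{kk} iteratively:
  phi_{11} = rho(1)
  phi_{kk} = [rho(k) - sum_{j=1..k-1} phi_{k-1,j} rho(k-j)]
            / [1 - sum_{j=1..k-1} phi_{k-1,j} rho(j)],
  phi_{k,j} = phi_{k-1,j} - phi_{kk} phi_{k-1,k-j},  j = 1..k-1.
Step k = 1:
  phi_11 = rho(1) = 0.6043.
Step k = 2:
  phi_22 = [rho(2) - phi_11 rho(1)] / [1 - phi_11 rho(1)] = [0.5552 - (0.6043)(0.6043)] / [1 - (0.6043)(0.6043)]
         = 0.19002151 / 0.63482151 = 0.299331.
  Update: phi_21 = phi_11 - phi_22 phi_11 = 0.6043 - (0.299331)(0.6043) = 0.423415.
Step k = 3:
  phi_33 = [rho(3) - phi_21 rho(2) - phi_22 rho(1)] / [1 - phi_21 rho(1) - phi_22 rho(2)]
    numerator   = 0.6812 - (0.423415)(0.5552) - (0.299331)(0.6043) = 0.26523478
    denominator = 1 - (0.423415)(0.6043) - (0.299331)(0.5552) = 0.57794226
  phi_33 = 0.26523478 / 0.57794226 = 0.4589.
Therefore phi_{33} = 0.4589.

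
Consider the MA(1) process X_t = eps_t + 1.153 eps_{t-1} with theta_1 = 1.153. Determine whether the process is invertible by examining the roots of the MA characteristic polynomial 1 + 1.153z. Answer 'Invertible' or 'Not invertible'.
\text{Not invertible}

The MA(q) characteristic polynomial is P(z) = 1 + 1.153z.
Invertibility requires all roots to lie outside the unit circle, i.e. |z| > 1 for every root.
This is linear in z: 1 + (1.153) z = 0  =>  z = -1/(1.153) = -0.867303,  |z| = 0.867303.
Moduli of all roots: 0.8673.
All moduli strictly greater than 1? No.
Verdict: Not invertible.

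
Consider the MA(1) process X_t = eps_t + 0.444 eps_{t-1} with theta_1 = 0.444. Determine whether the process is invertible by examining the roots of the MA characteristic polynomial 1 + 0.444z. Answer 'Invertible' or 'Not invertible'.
\text{Invertible}

The MA(q) characteristic polynomial is P(z) = 1 + 0.444z.
Invertibility requires all roots to lie outside the unit circle, i.e. |z| > 1 for every root.
This is linear in z: 1 + (0.444) z = 0  =>  z = -1/(0.444) = -2.252252,  |z| = 2.252252.
Moduli of all roots: 2.2523.
All moduli strictly greater than 1? Yes.
Verdict: Invertible.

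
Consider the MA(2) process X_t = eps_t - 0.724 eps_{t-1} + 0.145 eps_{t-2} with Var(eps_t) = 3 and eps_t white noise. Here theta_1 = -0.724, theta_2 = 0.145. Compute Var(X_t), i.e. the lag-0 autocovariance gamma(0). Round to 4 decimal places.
\gamma(0) = 4.6356

For an MA(q) process X_t = eps_t + sum_i theta_i eps_{t-i} with
Var(eps_t) = sigma^2, the variance is
  gamma(0) = sigma^2 * (1 + sum_i theta_i^2).
  sum_i theta_i^2 = (-0.724)^2 + (0.145)^2 = 0.524176 + 0.021025 = 0.545201.
  gamma(0) = 3 * (1 + 0.545201) = 3 * 1.545201 = 4.635603, which rounds to 4.6356.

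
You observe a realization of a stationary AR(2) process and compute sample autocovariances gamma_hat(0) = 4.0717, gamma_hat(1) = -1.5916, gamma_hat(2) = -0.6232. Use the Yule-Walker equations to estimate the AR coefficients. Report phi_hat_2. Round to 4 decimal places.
\hat\phi_{2} = -0.3610

The Yule-Walker equations for an AR(p) process read, in matrix form,
  Gamma_p phi = r_p,   with   (Gamma_p)_{ij} = gamma(|i - j|),
                       (r_p)_i = gamma(i),   i,j = 1..p.
Substitute the sample gammas (Toeplitz matrix and right-hand side of size 2):
  Gamma_p = [[4.0717, -1.5916], [-1.5916, 4.0717]]
  r_p     = [-1.5916, -0.6232]
Written out:
  4.0717 phi_1 - 1.5916 phi_2 = -1.5916
  -1.5916 phi_1 + 4.0717 phi_2 = -0.6232
Solve by Cramer's rule:
  det = gamma(0)^2 - gamma(1)^2 = (4.0717)^2 - (-1.5916)^2 = 16.57874089 - 2.53319056 = 14.04555033
  phi_hat_1 = [gamma(1) gamma(0) - gamma(1) gamma(2)] / det = [(-1.5916)(4.0717) - (-1.5916)(-0.6232)] / 14.04555033 = -7.47240284 / 14.04555033 = -0.532
  phi_hat_2 = [gamma(0) gamma(2) - gamma(1)^2] / det = [(4.0717)(-0.6232) - (-1.5916)^2] / 14.04555033 = -5.070674 / 14.04555033 = -0.361
So phi_hat = [-0.5320, -0.3610].
Therefore phi_hat_2 = -0.3610.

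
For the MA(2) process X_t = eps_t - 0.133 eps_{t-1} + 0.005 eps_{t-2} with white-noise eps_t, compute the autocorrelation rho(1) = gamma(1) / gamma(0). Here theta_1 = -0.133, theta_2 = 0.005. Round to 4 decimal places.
\rho(1) = -0.1313

For an MA(q) process with theta_0 = 1, the autocovariance is
  gamma(k) = sigma^2 * sum_{i=0..q-k} theta_i * theta_{i+k},
and rho(k) = gamma(k) / gamma(0). Sigma^2 cancels.
  numerator   = (1)*(-0.133) + (-0.133)*(0.005) = -0.133665.
  denominator = (1)^2 + (-0.133)^2 + (0.005)^2 = 1.017714.
  rho(1) = -0.133665 / 1.017714 = -0.1313.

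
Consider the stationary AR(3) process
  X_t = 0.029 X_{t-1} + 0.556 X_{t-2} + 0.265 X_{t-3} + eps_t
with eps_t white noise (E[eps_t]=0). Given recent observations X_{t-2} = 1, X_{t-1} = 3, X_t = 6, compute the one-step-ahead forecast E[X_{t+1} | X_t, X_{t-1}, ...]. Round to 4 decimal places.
E[X_{t+1} \mid \mathcal F_t] = 2.1070

For an AR(p) model X_t = c + sum_i phi_i X_{t-i} + eps_t, the
one-step-ahead conditional mean is
  E[X_{t+1} | X_t, ...] = c + sum_i phi_i X_{t+1-i}.
Substitute known values:
  E[X_{t+1} | ...] = (0.029) * (6) + (0.556) * (3) + (0.265) * (1)
                   = 2.1070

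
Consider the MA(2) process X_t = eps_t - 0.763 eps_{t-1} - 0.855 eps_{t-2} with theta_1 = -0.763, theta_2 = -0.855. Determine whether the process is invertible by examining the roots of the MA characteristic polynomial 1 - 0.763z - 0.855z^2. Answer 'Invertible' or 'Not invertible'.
\text{Not invertible}

The MA(q) characteristic polynomial is P(z) = 1 - 0.763z - 0.855z^2.
Invertibility requires all roots to lie outside the unit circle, i.e. |z| > 1 for every root.
Set 1 + (-0.763) z + (-0.855) z^2 = 0, i.e. a z^2 + b z + c = 0 with a = -0.855, b = -0.763, c = 1.
Discriminant D = b^2 - 4ac = (-0.763)^2 - 4*(-0.855)*1 = 0.582169 - (-3.42) = 4.002169.
D >= 0, so the roots are real: z = (-b +/- sqrt(D)) / (2a) = (0.763 +/- 2.000542) / (-1.71).
  z_1 = (0.763 + 2.000542) / (-1.71) = -1.6161,   |z_1| = 1.6161.
  z_2 = (0.763 - 2.000542) / (-1.71) = 0.7237,   |z_2| = 0.7237.
Moduli of all roots: 1.6161, 0.7237.
All moduli strictly greater than 1? No.
Verdict: Not invertible.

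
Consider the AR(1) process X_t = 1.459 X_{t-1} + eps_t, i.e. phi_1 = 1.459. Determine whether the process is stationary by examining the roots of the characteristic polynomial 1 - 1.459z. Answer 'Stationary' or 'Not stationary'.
\text{Not stationary}

The AR(p) characteristic polynomial is P(z) = 1 - 1.459z.
Stationarity requires all roots to lie outside the unit circle, i.e. |z| > 1 for every root.
This is linear in z: 1 + (-1.459) z = 0  =>  z = -1/(-1.459) = 0.685401,  |z| = 0.685401.
Moduli of all roots: 0.6854.
All moduli strictly greater than 1? No.
Verdict: Not stationary.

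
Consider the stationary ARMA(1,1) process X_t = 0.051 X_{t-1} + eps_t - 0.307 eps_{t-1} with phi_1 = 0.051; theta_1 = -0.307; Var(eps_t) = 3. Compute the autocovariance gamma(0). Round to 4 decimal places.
\gamma(0) = 3.1971

Multiply the model equation by X_{t-k} and take expectations. With theta_0 = psi_0 = 1 and psi_j the MA(infinity) weights, this gives
  gamma(k) - sum_i phi_i gamma(k-i) = c_k,
  c_k = sigma^2 * sum_{j=k..q} theta_j psi_{j-k}   (c_k = 0 for k > q),
using gamma(-m) = gamma(m).
psi-weights needed (psi_j = theta_j + sum_i phi_i psi_{j-i}):
  psi_1 = theta_1 + phi_1 = -0.307 + (0.051) = -0.256
Right-hand sides:
  c_0 = sigma^2 (1 + theta_1 psi_1) = 3 * (1 + (-0.307)(-0.256)) = 3 * 1.078592 = 3.235776
  c_1 = sigma^2 theta_1 = 3 * (-0.307) = -0.921
  c_2 = 0
Equations for k = 0 and k = 1 (AR order 1):
  gamma(0) = phi_1 gamma(1) + c_0
  gamma(1) = phi_1 gamma(0) + c_1
Substituting the second into the first: gamma(0) (1 - phi_1^2) = c_0 + phi_1 c_1, so
  gamma(0) = (c_0 + phi_1 c_1) / (1 - phi_1^2) = (3.235776 + (0.051)(-0.921)) / (1 - (0.051)^2) = 3.188805 / 0.997399 = 3.197121.
Therefore gamma(0) = 3.1971 (to 4 decimal places).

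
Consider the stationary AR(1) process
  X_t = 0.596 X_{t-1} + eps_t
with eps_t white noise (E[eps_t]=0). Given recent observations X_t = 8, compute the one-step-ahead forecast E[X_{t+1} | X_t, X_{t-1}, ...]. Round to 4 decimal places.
E[X_{t+1} \mid \mathcal F_t] = 4.7680

For an AR(p) model X_t = c + sum_i phi_i X_{t-i} + eps_t, the
one-step-ahead conditional mean is
  E[X_{t+1} | X_t, ...] = c + sum_i phi_i X_{t+1-i}.
Substitute known values:
  E[X_{t+1} | ...] = (0.596) * (8)
                   = 4.7680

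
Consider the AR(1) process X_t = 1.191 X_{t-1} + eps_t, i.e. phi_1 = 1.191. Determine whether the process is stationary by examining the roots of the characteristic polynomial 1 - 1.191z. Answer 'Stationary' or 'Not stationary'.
\text{Not stationary}

The AR(p) characteristic polynomial is P(z) = 1 - 1.191z.
Stationarity requires all roots to lie outside the unit circle, i.e. |z| > 1 for every root.
This is linear in z: 1 + (-1.191) z = 0  =>  z = -1/(-1.191) = 0.839631,  |z| = 0.839631.
Moduli of all roots: 0.8396.
All moduli strictly greater than 1? No.
Verdict: Not stationary.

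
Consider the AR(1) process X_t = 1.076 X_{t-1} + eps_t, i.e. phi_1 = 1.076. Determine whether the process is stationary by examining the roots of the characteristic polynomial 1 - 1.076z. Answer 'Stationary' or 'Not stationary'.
\text{Not stationary}

The AR(p) characteristic polynomial is P(z) = 1 - 1.076z.
Stationarity requires all roots to lie outside the unit circle, i.e. |z| > 1 for every root.
This is linear in z: 1 + (-1.076) z = 0  =>  z = -1/(-1.076) = 0.929368,  |z| = 0.929368.
Moduli of all roots: 0.9294.
All moduli strictly greater than 1? No.
Verdict: Not stationary.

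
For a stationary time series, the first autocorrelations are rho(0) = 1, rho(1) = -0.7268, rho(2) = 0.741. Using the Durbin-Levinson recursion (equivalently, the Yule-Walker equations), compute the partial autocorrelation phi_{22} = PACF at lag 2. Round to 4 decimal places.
\phi_{22} = 0.4510

The PACF at lag k is phi_{kk}, the last component of the solution
to the Yule-Walker system G_k phi = r_k where
  (G_k)_{ij} = rho(|i - j|), (r_k)_i = rho(i), i,j = 1..k.
Equivalently, Durbin-Levinson gives phi_{kk} iteratively:
  phi_{11} = rho(1)
  phi_{kk} = [rho(k) - sum_{j=1..k-1} phi_{k-1,j} rho(k-j)]
            / [1 - sum_{j=1..k-1} phi_{k-1,j} rho(j)],
  phi_{k,j} = phi_{k-1,j} - phi_{kk} phi_{k-1,k-j},  j = 1..k-1.
Step k = 1:
  phi_11 = rho(1) = -0.7268.
Step k = 2:
  phi_22 = [rho(2) - phi_11 rho(1)] / [1 - phi_11 rho(1)] = [0.741 - (-0.7268)(-0.7268)] / [1 - (-0.7268)(-0.7268)]
         = 0.21276176 / 0.47176176 = 0.451.
Therefore phi_{22} = 0.4510.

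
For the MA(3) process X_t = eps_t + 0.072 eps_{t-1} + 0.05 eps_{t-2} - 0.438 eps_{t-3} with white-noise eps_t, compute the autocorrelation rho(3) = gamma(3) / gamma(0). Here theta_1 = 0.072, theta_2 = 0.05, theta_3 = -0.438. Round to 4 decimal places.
\rho(3) = -0.3651

For an MA(q) process with theta_0 = 1, the autocovariance is
  gamma(k) = sigma^2 * sum_{i=0..q-k} theta_i * theta_{i+k},
and rho(k) = gamma(k) / gamma(0). Sigma^2 cancels.
  numerator   = (1)*(-0.438) = -0.438.
  denominator = (1)^2 + (0.072)^2 + (0.05)^2 + (-0.438)^2 = 1.199528.
  rho(3) = -0.438 / 1.199528 = -0.3651.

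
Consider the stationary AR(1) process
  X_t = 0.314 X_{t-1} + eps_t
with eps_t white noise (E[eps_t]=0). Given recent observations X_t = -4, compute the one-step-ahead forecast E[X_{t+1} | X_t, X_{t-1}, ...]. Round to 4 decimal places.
E[X_{t+1} \mid \mathcal F_t] = -1.2560

For an AR(p) model X_t = c + sum_i phi_i X_{t-i} + eps_t, the
one-step-ahead conditional mean is
  E[X_{t+1} | X_t, ...] = c + sum_i phi_i X_{t+1-i}.
Substitute known values:
  E[X_{t+1} | ...] = (0.314) * (-4)
                   = -1.2560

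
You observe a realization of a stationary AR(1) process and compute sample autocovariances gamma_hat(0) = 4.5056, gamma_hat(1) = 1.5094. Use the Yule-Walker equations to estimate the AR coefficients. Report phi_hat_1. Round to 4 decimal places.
\hat\phi_{1} = 0.3350

The Yule-Walker equations for an AR(p) process read, in matrix form,
  Gamma_p phi = r_p,   with   (Gamma_p)_{ij} = gamma(|i - j|),
                       (r_p)_i = gamma(i),   i,j = 1..p.
Substitute the sample gammas (Toeplitz matrix and right-hand side of size 1):
  Gamma_p = [[4.5056]]
  r_p     = [1.5094]
With p = 1 this is the single equation gamma(0) phi_1 = gamma(1):
  phi_hat_1 = gamma(1) / gamma(0) = 1.5094 / 4.5056 = 0.3350.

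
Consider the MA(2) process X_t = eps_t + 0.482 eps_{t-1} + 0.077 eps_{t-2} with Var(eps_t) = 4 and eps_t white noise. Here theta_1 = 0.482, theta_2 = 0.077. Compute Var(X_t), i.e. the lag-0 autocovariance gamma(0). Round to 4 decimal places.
\gamma(0) = 4.9530

For an MA(q) process X_t = eps_t + sum_i theta_i eps_{t-i} with
Var(eps_t) = sigma^2, the variance is
  gamma(0) = sigma^2 * (1 + sum_i theta_i^2).
  sum_i theta_i^2 = (0.482)^2 + (0.077)^2 = 0.232324 + 0.005929 = 0.238253.
  gamma(0) = 4 * (1 + 0.238253) = 4 * 1.238253 = 4.953012, which rounds to 4.9530.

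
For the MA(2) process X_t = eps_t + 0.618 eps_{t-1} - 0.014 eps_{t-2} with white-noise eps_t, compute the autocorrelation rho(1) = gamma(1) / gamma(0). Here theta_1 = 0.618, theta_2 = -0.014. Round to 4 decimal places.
\rho(1) = 0.4409

For an MA(q) process with theta_0 = 1, the autocovariance is
  gamma(k) = sigma^2 * sum_{i=0..q-k} theta_i * theta_{i+k},
and rho(k) = gamma(k) / gamma(0). Sigma^2 cancels.
  numerator   = (1)*(0.618) + (0.618)*(-0.014) = 0.609348.
  denominator = (1)^2 + (0.618)^2 + (-0.014)^2 = 1.38212.
  rho(1) = 0.609348 / 1.38212 = 0.4409.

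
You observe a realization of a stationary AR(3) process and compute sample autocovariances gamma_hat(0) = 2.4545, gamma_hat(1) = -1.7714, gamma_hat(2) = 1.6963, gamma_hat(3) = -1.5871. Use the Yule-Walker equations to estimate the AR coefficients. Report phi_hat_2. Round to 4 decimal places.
\hat\phi_{2} = 0.2790

The Yule-Walker equations for an AR(p) process read, in matrix form,
  Gamma_p phi = r_p,   with   (Gamma_p)_{ij} = gamma(|i - j|),
                       (r_p)_i = gamma(i),   i,j = 1..p.
Substitute the sample gammas (Toeplitz matrix and right-hand side of size 3):
  Gamma_p = [[2.4545, -1.7714, 1.6963], [-1.7714, 2.4545, -1.7714], [1.6963, -1.7714, 2.4545]]
  r_p     = [-1.7714, 1.6963, -1.5871]
Written out (R1..R3):
  (R1) 2.4545 phi_1 - 1.7714 phi_2 + 1.6963 phi_3 = -1.7714
  (R2) -1.7714 phi_1 + 2.4545 phi_2 - 1.7714 phi_3 = 1.6963
  (R3) 1.6963 phi_1 - 1.7714 phi_2 + 2.4545 phi_3 = -1.5871
Gaussian elimination:
  R2 <- R2 - (-1.7714/2.4545) R1 = R2 - (-0.721695) R1:  1.17609 phi_2 - 0.547189 phi_3 = 0.41789
  R3 <- R3 - (1.6963/2.4545) R1 = R3 - (0.691098) R1:  -0.547189 phi_2 + 1.28219 phi_3 = -0.362889
  R3 <- R3 - (-0.547189/1.17609) R2 = R3 - (-0.465261) R2:  1.027605 phi_3 = -0.168461
Back-substitution:
  phi_hat_3 = -0.168461 / 1.027605 = -0.163936
  phi_hat_2 = (0.41789 - (-0.547189)(-0.163936)) / 1.17609 = 0.279048
  phi_hat_1 = (-1.7714 - (-1.7714)(0.279048) - (1.6963)(-0.163936)) / 2.4545 = -0.407011
So phi_hat = [-0.4070, 0.2790, -0.1639].
Therefore phi_hat_2 = 0.2790.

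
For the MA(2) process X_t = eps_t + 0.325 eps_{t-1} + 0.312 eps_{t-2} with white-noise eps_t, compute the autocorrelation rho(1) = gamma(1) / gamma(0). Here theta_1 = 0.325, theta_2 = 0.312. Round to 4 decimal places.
\rho(1) = 0.3545

For an MA(q) process with theta_0 = 1, the autocovariance is
  gamma(k) = sigma^2 * sum_{i=0..q-k} theta_i * theta_{i+k},
and rho(k) = gamma(k) / gamma(0). Sigma^2 cancels.
  numerator   = (1)*(0.325) + (0.325)*(0.312) = 0.4264.
  denominator = (1)^2 + (0.325)^2 + (0.312)^2 = 1.202969.
  rho(1) = 0.4264 / 1.202969 = 0.3545.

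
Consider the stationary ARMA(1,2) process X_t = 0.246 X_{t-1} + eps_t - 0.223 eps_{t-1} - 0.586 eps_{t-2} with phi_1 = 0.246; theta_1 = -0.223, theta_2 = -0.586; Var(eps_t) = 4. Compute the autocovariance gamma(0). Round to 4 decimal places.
\gamma(0) = 5.4361

Multiply the model equation by X_{t-k} and take expectations. With theta_0 = psi_0 = 1 and psi_j the MA(infinity) weights, this gives
  gamma(k) - sum_i phi_i gamma(k-i) = c_k,
  c_k = sigma^2 * sum_{j=k..q} theta_j psi_{j-k}   (c_k = 0 for k > q),
using gamma(-m) = gamma(m).
psi-weights needed (psi_j = theta_j + sum_i phi_i psi_{j-i}):
  psi_1 = theta_1 + phi_1 = -0.223 + (0.246) = 0.023
  psi_2 = theta_2 + phi_1 psi_1 = -0.586 + (0.246)(0.023) = -0.580342
Right-hand sides:
  c_0 = sigma^2 (1 + theta_1 psi_1 + theta_2 psi_2) = 4 * (1 + (-0.223)(0.023) + (-0.586)(-0.580342)) = 4 * 1.334951 = 5.339806
  c_1 = sigma^2 (theta_1 + theta_2 psi_1) = 4 * (-0.223 + (-0.586)(0.023)) = -0.945912
  c_2 = sigma^2 theta_2 = 4 * (-0.586) = -2.344
Equations for k = 0 and k = 1 (AR order 1):
  gamma(0) = phi_1 gamma(1) + c_0
  gamma(1) = phi_1 gamma(0) + c_1
Substituting the second into the first: gamma(0) (1 - phi_1^2) = c_0 + phi_1 c_1, so
  gamma(0) = (c_0 + phi_1 c_1) / (1 - phi_1^2) = (5.339806 + (0.246)(-0.945912)) / (1 - (0.246)^2) = 5.107111 / 0.939484 = 5.436081.
Therefore gamma(0) = 5.4361 (to 4 decimal places).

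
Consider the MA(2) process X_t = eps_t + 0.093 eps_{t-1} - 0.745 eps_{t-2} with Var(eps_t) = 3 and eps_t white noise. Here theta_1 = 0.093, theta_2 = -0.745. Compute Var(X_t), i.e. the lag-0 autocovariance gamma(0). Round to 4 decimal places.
\gamma(0) = 4.6910

For an MA(q) process X_t = eps_t + sum_i theta_i eps_{t-i} with
Var(eps_t) = sigma^2, the variance is
  gamma(0) = sigma^2 * (1 + sum_i theta_i^2).
  sum_i theta_i^2 = (0.093)^2 + (-0.745)^2 = 0.008649 + 0.555025 = 0.563674.
  gamma(0) = 3 * (1 + 0.563674) = 3 * 1.563674 = 4.691022, which rounds to 4.6910.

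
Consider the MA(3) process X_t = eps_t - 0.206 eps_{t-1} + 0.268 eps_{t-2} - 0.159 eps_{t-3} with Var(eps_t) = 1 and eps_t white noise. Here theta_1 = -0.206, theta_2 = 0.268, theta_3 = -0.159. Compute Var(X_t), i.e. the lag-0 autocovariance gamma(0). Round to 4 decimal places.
\gamma(0) = 1.1395

For an MA(q) process X_t = eps_t + sum_i theta_i eps_{t-i} with
Var(eps_t) = sigma^2, the variance is
  gamma(0) = sigma^2 * (1 + sum_i theta_i^2).
  sum_i theta_i^2 = (-0.206)^2 + (0.268)^2 + (-0.159)^2 = 0.042436 + 0.071824 + 0.025281 = 0.139541.
  gamma(0) = 1 * (1 + 0.139541) = 1 * 1.139541 = 1.139541, which rounds to 1.1395.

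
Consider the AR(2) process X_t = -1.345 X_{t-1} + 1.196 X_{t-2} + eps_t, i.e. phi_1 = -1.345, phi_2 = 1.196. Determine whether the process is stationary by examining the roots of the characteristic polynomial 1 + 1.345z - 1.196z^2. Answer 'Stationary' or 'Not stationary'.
\text{Not stationary}

The AR(p) characteristic polynomial is P(z) = 1 + 1.345z - 1.196z^2.
Stationarity requires all roots to lie outside the unit circle, i.e. |z| > 1 for every root.
Set 1 + (1.345) z + (-1.196) z^2 = 0, i.e. a z^2 + b z + c = 0 with a = -1.196, b = 1.345, c = 1.
Discriminant D = b^2 - 4ac = (1.345)^2 - 4*(-1.196)*1 = 1.809025 - (-4.784) = 6.593025.
D >= 0, so the roots are real: z = (-b +/- sqrt(D)) / (2a) = (-1.345 +/- 2.567689) / (-2.392).
  z_1 = (-1.345 + 2.567689) / (-2.392) = -0.5112,   |z_1| = 0.5112.
  z_2 = (-1.345 - 2.567689) / (-2.392) = 1.6357,   |z_2| = 1.6357.
Moduli of all roots: 0.5112, 1.6357.
All moduli strictly greater than 1? No.
Verdict: Not stationary.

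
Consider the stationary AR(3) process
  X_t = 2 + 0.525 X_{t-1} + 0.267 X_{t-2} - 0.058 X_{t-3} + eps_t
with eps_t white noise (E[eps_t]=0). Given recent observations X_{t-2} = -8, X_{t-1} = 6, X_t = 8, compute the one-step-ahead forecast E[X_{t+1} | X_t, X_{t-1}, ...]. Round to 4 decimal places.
E[X_{t+1} \mid \mathcal F_t] = 8.2660

For an AR(p) model X_t = c + sum_i phi_i X_{t-i} + eps_t, the
one-step-ahead conditional mean is
  E[X_{t+1} | X_t, ...] = c + sum_i phi_i X_{t+1-i}.
Substitute known values:
  E[X_{t+1} | ...] = 2 + (0.525) * (8) + (0.267) * (6) + (-0.058) * (-8)
                   = 8.2660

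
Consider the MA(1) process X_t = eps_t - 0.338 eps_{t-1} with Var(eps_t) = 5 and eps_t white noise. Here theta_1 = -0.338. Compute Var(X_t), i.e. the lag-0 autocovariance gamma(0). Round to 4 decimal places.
\gamma(0) = 5.5712

For an MA(q) process X_t = eps_t + sum_i theta_i eps_{t-i} with
Var(eps_t) = sigma^2, the variance is
  gamma(0) = sigma^2 * (1 + sum_i theta_i^2).
  sum_i theta_i^2 = (-0.338)^2 = 0.114244.
  gamma(0) = 5 * (1 + 0.114244) = 5 * 1.114244 = 5.57122, which rounds to 5.5712.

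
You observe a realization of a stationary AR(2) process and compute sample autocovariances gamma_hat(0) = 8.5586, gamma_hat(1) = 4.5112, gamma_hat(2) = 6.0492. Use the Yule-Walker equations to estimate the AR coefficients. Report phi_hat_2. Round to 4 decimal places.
\hat\phi_{2} = 0.5940

The Yule-Walker equations for an AR(p) process read, in matrix form,
  Gamma_p phi = r_p,   with   (Gamma_p)_{ij} = gamma(|i - j|),
                       (r_p)_i = gamma(i),   i,j = 1..p.
Substitute the sample gammas (Toeplitz matrix and right-hand side of size 2):
  Gamma_p = [[8.5586, 4.5112], [4.5112, 8.5586]]
  r_p     = [4.5112, 6.0492]
Written out:
  8.5586 phi_1 + 4.5112 phi_2 = 4.5112
  4.5112 phi_1 + 8.5586 phi_2 = 6.0492
Solve by Cramer's rule:
  det = gamma(0)^2 - gamma(1)^2 = (8.5586)^2 - (4.5112)^2 = 73.24963396 - 20.35092544 = 52.89870852
  phi_hat_1 = [gamma(1) gamma(0) - gamma(1) gamma(2)] / det = [(4.5112)(8.5586) - (4.5112)(6.0492)] / 52.89870852 = 11.32040528 / 52.89870852 = 0.214
  phi_hat_2 = [gamma(0) gamma(2) - gamma(1)^2] / det = [(8.5586)(6.0492) - (4.5112)^2] / 52.89870852 = 31.42175768 / 52.89870852 = 0.594
So phi_hat = [0.2140, 0.5940].
Therefore phi_hat_2 = 0.5940.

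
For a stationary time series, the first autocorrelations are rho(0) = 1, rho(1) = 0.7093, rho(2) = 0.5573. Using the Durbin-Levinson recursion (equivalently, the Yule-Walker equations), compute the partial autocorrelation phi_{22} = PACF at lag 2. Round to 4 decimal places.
\phi_{22} = 0.1091

The PACF at lag k is phi_{kk}, the last component of the solution
to the Yule-Walker system G_k phi = r_k where
  (G_k)_{ij} = rho(|i - j|), (r_k)_i = rho(i), i,j = 1..k.
Equivalently, Durbin-Levinson gives phi_{kk} iteratively:
  phi_{11} = rho(1)
  phi_{kk} = [rho(k) - sum_{j=1..k-1} phi_{k-1,j} rho(k-j)]
            / [1 - sum_{j=1..k-1} phi_{k-1,j} rho(j)],
  phi_{k,j} = phi_{k-1,j} - phi_{kk} phi_{k-1,k-j},  j = 1..k-1.
Step k = 1:
  phi_11 = rho(1) = 0.7093.
Step k = 2:
  phi_22 = [rho(2) - phi_11 rho(1)] / [1 - phi_11 rho(1)] = [0.5573 - (0.7093)(0.7093)] / [1 - (0.7093)(0.7093)]
         = 0.05419351 / 0.49689351 = 0.1091.
Therefore phi_{22} = 0.1091.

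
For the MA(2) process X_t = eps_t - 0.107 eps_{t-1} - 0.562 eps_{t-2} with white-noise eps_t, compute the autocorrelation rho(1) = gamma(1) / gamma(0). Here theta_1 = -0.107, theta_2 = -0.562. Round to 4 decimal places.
\rho(1) = -0.0353

For an MA(q) process with theta_0 = 1, the autocovariance is
  gamma(k) = sigma^2 * sum_{i=0..q-k} theta_i * theta_{i+k},
and rho(k) = gamma(k) / gamma(0). Sigma^2 cancels.
  numerator   = (1)*(-0.107) + (-0.107)*(-0.562) = -0.046866.
  denominator = (1)^2 + (-0.107)^2 + (-0.562)^2 = 1.327293.
  rho(1) = -0.046866 / 1.327293 = -0.0353.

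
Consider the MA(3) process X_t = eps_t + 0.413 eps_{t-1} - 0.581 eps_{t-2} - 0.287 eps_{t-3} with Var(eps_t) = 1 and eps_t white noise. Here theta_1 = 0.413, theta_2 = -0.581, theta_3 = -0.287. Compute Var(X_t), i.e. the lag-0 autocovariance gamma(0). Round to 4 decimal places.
\gamma(0) = 1.5905

For an MA(q) process X_t = eps_t + sum_i theta_i eps_{t-i} with
Var(eps_t) = sigma^2, the variance is
  gamma(0) = sigma^2 * (1 + sum_i theta_i^2).
  sum_i theta_i^2 = (0.413)^2 + (-0.581)^2 + (-0.287)^2 = 0.170569 + 0.337561 + 0.082369 = 0.590499.
  gamma(0) = 1 * (1 + 0.590499) = 1 * 1.590499 = 1.590499, which rounds to 1.5905.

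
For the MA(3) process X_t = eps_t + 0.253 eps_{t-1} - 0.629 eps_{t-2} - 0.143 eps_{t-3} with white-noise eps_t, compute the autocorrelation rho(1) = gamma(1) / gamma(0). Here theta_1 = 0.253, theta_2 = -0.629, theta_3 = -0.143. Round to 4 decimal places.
\rho(1) = 0.1242

For an MA(q) process with theta_0 = 1, the autocovariance is
  gamma(k) = sigma^2 * sum_{i=0..q-k} theta_i * theta_{i+k},
and rho(k) = gamma(k) / gamma(0). Sigma^2 cancels.
  numerator   = (1)*(0.253) + (0.253)*(-0.629) + (-0.629)*(-0.143) = 0.18381.
  denominator = (1)^2 + (0.253)^2 + (-0.629)^2 + (-0.143)^2 = 1.480099.
  rho(1) = 0.18381 / 1.480099 = 0.1242.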